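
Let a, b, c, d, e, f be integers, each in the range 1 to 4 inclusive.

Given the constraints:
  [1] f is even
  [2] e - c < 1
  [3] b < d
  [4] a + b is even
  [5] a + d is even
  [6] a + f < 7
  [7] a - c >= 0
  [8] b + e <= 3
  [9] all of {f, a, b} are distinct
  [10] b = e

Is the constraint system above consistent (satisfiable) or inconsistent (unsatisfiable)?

Satisfiable

The assignment a = 3, b = 1, c = 2, d = 3, e = 1, f = 2 works:
  constraint 2 holds since e - c = -1.
  constraint 6 holds since a + f = 5.
The rest check out directly.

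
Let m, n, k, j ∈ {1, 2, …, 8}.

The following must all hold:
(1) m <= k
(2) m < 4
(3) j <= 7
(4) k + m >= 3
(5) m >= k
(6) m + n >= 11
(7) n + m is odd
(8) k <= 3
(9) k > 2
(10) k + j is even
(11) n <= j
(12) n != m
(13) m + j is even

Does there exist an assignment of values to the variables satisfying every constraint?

Unsatisfiable

From constraints 1 and 8: m ≤ k ≤ 3. From constraints 3 and 11: n ≤ j ≤ 7. Hence m + n ≤ 10. But constraint 6 requires m + n ≥ 11, and 11 > 10. Contradiction.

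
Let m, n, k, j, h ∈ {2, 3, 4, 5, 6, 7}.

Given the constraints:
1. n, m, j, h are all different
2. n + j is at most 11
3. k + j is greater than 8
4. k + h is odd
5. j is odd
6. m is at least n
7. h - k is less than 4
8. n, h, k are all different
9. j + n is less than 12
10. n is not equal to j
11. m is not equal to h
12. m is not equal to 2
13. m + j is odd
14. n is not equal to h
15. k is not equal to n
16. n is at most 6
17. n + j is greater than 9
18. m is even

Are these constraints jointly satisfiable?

Satisfiable

Setting (m, n, k, j, h) = (4, 3, 4, 7, 5) satisfies everything: constraint 2: n + j = 10; constraint 3: k + j = 11, and the others follow.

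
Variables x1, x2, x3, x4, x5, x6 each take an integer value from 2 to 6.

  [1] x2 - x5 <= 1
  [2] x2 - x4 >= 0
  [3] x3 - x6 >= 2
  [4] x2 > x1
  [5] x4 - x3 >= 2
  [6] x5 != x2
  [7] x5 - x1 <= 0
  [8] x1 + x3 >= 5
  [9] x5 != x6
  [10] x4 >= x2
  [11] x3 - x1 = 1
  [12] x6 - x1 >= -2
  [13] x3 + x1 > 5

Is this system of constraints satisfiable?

Constraints 1, 2, 3, 5, 7, and 12 give x4 − x3 ≥ 2, x3 − x6 ≥ 2, x6 − x1 ≥ -2, x1 − x5 ≥ 0, x5 − x2 ≥ -1, x2 − x4 ≥ 0.
Adding all 6 inequalities: the left sides telescope to 0, and the right sides sum to 2 + 2 + (-2) + 0 + (-1) + 0 = 1. So 0 ≥ 1, which is false.

Unsatisfiable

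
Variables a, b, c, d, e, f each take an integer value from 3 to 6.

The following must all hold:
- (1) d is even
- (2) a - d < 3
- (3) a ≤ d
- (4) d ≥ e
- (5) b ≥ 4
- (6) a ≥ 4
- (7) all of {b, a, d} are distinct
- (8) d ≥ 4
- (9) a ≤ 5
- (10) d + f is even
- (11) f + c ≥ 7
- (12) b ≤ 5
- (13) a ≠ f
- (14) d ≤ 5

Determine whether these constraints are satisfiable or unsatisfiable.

Unsatisfiable

Constraints 5, 6, 8, 9, 12, and 14 confine each of b, a, d to the 2 values {4, 5}.
Constraint 7 requires all 3 of them to be distinct, but only 2 values are available — impossible by the pigeonhole principle.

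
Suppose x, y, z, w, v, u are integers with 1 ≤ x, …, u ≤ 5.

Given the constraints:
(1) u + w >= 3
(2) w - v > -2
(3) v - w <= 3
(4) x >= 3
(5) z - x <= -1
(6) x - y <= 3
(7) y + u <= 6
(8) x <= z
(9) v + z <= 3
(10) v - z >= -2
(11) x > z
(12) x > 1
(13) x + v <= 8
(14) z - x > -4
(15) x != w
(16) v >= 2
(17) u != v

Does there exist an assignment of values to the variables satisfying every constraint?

From constraint 16: v ≥ 2. From constraints 4 and 8: z ≥ x ≥ 3. Hence v + z ≥ 5. But constraint 9 requires v + z ≤ 3, and 3 < 5. Contradiction.

Unsatisfiable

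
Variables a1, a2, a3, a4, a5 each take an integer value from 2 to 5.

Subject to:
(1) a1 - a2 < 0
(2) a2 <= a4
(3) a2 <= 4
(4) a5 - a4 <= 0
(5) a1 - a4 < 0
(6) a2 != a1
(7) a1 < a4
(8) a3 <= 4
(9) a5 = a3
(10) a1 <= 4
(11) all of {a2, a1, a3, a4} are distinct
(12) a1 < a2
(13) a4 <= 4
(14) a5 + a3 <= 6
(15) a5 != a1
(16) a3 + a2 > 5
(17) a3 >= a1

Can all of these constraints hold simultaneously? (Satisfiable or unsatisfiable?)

Constraints 3, 8, 10, and 13 confine each of a2, a1, a3, a4 to the 3 values {2, …, 4} (the domain already gives each ≥ 2).
Constraint 11 requires all 4 of them to be distinct, but only 3 values are available — impossible by the pigeonhole principle.

Unsatisfiable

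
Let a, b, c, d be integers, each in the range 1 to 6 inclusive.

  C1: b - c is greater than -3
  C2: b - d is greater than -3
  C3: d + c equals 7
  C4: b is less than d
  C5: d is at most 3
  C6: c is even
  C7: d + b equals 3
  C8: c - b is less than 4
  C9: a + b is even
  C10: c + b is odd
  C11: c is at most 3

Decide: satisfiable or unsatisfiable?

Unsatisfiable

From constraint 5: d ≤ 3. From constraint 11: c ≤ 3. Hence d + c ≤ 6. But constraint 3 requires d + c = 7, and 7 > 6. Contradiction.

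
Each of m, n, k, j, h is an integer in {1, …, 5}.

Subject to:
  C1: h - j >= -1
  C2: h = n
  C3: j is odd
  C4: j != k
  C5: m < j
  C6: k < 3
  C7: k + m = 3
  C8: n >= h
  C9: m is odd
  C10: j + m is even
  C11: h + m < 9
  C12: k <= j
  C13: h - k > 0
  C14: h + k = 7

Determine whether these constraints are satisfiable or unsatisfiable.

The assignment m = 1, n = 5, k = 2, j = 3, h = 5 works:
  constraint 1 holds since h - j = 2.
  constraint 7 holds since k + m = 3.
  constraint 11 holds since h + m = 6.
The rest check out directly.

Satisfiable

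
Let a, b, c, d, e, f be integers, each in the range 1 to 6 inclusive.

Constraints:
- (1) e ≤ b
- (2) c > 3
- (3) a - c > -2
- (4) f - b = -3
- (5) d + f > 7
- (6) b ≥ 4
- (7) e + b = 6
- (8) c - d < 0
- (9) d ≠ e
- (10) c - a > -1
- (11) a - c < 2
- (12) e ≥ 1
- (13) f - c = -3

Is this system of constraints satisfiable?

Satisfiable

Take a = 4, b = 5, c = 5, d = 6, e = 1, f = 2. Then constraint 3: a - c = -1; constraint 4: f - b = -3, and every other listed constraint is also met.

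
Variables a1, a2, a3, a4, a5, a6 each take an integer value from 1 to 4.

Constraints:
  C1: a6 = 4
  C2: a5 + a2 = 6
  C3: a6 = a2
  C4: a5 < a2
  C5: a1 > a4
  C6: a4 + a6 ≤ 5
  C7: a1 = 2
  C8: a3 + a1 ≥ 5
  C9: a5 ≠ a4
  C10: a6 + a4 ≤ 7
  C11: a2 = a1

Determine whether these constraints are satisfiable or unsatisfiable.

Constraint 1 fixes a6 = 4 and constraint 7 fixes a1 = 2. Constraints 3 and 11 give a6 = a2 = a1, so a6 = a1. But 4 ≠ 2 — contradiction.

Unsatisfiable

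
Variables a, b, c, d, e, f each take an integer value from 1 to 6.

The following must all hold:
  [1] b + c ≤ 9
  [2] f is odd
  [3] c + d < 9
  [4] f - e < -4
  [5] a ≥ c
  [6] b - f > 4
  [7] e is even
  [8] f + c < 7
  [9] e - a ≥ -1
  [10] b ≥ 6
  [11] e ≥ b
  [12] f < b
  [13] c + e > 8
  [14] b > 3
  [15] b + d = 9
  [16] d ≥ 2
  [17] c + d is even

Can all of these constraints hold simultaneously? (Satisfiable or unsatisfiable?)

One satisfying assignment is a = 6, b = 6, c = 3, d = 3, e = 6, f = 1.
For the less obvious constraints — constraint 1: b + c = 9; constraint 3: c + d = 6 — and the others hold by inspection.

Satisfiable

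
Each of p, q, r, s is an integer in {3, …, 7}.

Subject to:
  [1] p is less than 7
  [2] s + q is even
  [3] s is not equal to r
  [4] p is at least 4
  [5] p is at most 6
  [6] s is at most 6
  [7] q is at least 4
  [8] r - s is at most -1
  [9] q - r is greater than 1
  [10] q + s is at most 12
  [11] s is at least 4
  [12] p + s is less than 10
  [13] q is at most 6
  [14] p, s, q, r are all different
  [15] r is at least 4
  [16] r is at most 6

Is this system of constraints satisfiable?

Constraints 4, 5, 6, 7, 11, 13, 15, and 16 confine each of p, s, q, r to the 3 values {4, …, 6}.
Constraint 14 requires all 4 of them to be distinct, but only 3 values are available — impossible by the pigeonhole principle.

Unsatisfiable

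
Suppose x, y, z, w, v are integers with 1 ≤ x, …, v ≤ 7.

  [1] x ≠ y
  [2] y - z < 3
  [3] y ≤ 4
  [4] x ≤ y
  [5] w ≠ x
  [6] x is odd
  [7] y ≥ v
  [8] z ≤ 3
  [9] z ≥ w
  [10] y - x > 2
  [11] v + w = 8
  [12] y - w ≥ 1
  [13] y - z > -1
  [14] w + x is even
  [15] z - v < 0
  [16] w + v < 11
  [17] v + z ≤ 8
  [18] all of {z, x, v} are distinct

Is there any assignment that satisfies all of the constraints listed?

From constraints 3 and 7: v ≤ y ≤ 4. From constraints 8 and 9: w ≤ z ≤ 3. Hence v + w ≤ 7. But constraint 11 requires v + w = 8, and 8 > 7. Contradiction.

Unsatisfiable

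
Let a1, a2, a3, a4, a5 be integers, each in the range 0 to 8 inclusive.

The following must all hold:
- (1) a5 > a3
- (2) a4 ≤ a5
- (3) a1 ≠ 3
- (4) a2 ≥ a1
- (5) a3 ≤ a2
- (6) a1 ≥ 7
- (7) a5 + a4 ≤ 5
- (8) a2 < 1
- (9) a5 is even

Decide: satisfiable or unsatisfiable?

Unsatisfiable

From constraints 4 and 6: a2 ≥ a1 and a1 ≥ 7, so a2 ≥ 7. From constraint 8: a2 ≤ 0. But 0 < 7, so no value of a2 works.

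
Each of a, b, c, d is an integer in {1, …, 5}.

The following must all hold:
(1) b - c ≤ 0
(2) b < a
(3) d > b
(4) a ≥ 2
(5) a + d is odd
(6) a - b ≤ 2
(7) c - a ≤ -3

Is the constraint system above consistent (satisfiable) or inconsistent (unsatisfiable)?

Unsatisfiable

Constraints 1, 6, and 7 give c − b ≥ 0, b − a ≥ -2, a − c ≥ 3.
Adding all 3 inequalities: the left sides telescope to 0, and the right sides sum to 0 + (-2) + 3 = 1. So 0 ≥ 1, which is false.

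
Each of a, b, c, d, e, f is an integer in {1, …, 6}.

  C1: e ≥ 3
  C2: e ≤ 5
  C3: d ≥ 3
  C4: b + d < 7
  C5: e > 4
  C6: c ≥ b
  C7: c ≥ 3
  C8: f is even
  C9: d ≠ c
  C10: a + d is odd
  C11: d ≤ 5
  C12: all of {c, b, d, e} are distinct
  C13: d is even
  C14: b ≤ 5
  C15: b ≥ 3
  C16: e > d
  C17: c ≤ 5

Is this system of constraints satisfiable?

Constraints 1, 2, 3, 7, 11, 14, 15, and 17 confine each of c, b, d, e to the 3 values {3, …, 5}.
Constraint 12 requires all 4 of them to be distinct, but only 3 values are available — impossible by the pigeonhole principle.

Unsatisfiable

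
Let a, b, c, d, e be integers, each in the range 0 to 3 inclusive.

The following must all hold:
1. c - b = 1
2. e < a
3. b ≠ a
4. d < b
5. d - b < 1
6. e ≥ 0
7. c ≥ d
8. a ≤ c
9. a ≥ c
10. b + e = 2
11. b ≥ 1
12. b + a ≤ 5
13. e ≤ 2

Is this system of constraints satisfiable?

Satisfiable

Take a = 2, b = 1, c = 2, d = 0, e = 1. Then constraint 1: c - b = 1; constraint 5: d - b = -1, and every other listed constraint is also met.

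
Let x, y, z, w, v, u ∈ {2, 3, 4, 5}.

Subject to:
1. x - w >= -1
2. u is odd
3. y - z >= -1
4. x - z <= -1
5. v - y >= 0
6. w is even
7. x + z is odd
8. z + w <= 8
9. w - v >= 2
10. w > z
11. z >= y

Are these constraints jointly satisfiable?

Unsatisfiable

Constraints 1, 3, 4, 5, and 9 give x − w ≥ -1, w − v ≥ 2, v − y ≥ 0, y − z ≥ -1, z − x ≥ 1.
Adding all 5 inequalities: the left sides telescope to 0, and the right sides sum to (-1) + 2 + 0 + (-1) + 1 = 1. So 0 ≥ 1, which is false.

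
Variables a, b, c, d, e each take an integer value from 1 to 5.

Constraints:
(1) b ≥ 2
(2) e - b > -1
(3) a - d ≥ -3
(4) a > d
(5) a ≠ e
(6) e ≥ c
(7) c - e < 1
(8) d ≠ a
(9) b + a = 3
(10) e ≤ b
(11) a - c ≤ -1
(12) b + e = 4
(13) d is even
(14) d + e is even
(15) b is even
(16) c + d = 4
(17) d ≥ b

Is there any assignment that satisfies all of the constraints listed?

Unsatisfiable

Constraints 4, 6, 10, 11, and 17 give c ≤ e, e ≤ b, b ≤ d, d < a, a < c. Chaining: c ≤ e ≤ b ≤ d < a < c, which forces c < c — impossible.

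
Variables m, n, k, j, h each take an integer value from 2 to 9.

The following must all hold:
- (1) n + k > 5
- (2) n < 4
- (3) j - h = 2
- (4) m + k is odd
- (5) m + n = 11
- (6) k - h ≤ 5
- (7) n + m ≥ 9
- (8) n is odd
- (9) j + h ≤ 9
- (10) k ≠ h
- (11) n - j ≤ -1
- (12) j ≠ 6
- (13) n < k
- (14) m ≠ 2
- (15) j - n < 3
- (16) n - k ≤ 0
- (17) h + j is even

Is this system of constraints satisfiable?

Satisfiable

Take m = 8, n = 3, k = 5, j = 5, h = 3. Then constraint 1: n + k = 8; constraint 3: j - h = 2, and every other listed constraint is also met.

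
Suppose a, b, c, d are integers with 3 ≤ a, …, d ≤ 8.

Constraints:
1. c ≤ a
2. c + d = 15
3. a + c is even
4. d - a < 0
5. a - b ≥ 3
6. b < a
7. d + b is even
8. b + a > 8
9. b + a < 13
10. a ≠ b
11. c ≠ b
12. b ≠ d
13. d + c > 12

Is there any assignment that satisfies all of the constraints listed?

Satisfiable

Setting (a, b, c, d) = (8, 3, 8, 7) satisfies everything: constraint 2: c + d = 15; constraint 4: d - a = -1; constraint 5: a - b = 5, and the others follow.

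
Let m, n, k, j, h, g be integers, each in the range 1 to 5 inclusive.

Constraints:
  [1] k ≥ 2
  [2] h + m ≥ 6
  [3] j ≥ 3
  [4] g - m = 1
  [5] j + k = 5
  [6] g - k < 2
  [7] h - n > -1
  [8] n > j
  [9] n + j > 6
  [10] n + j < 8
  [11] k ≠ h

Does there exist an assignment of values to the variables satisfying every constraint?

Try m = 1, n = 4, k = 2, j = 3, h = 5, g = 2.
Check constraint 2: h + m = 6; constraint 4: g - m = 1; constraint 5: j + k = 5. The remaining constraints are straightforward to verify.

Satisfiable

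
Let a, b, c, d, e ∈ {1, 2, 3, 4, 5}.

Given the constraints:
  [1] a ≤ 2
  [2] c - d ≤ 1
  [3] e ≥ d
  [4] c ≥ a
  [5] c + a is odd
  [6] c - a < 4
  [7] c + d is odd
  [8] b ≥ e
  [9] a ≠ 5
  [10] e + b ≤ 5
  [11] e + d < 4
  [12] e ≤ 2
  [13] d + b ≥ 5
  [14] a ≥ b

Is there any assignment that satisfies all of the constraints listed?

Unsatisfiable

From constraints 3 and 12: d ≤ e ≤ 2. From constraints 1 and 14: b ≤ a ≤ 2. Hence d + b ≤ 4. But constraint 13 requires d + b ≥ 5, and 5 > 4. Contradiction.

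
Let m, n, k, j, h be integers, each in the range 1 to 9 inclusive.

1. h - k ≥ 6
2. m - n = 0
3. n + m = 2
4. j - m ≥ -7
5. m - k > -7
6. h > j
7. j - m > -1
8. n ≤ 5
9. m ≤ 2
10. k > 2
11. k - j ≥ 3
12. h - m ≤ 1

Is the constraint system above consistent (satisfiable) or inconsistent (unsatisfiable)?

Unsatisfiable

Constraints 1, 4, 11, and 12 give k − j ≥ 3, j − m ≥ -7, m − h ≥ -1, h − k ≥ 6.
Adding all 4 inequalities: the left sides telescope to 0, and the right sides sum to 3 + (-7) + (-1) + 6 = 1. So 0 ≥ 1, which is false.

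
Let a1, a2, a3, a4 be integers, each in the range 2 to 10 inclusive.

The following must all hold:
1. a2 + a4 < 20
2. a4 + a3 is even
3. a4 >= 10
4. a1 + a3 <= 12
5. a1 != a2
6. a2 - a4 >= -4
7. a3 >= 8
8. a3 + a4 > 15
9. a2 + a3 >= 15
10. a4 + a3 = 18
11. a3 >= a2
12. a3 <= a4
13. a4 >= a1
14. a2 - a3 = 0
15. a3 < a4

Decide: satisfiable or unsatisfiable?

Take a1 = 4, a2 = 8, a3 = 8, a4 = 10. Then constraint 1: a2 + a4 = 18; constraint 4: a1 + a3 = 12, and every other listed constraint is also met.

Satisfiable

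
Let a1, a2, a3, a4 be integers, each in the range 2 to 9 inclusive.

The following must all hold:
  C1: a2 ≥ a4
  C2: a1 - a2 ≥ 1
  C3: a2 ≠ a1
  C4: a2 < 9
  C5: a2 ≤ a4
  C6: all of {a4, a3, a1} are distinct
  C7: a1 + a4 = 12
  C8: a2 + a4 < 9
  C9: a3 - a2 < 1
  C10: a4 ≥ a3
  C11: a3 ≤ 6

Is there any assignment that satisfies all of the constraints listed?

Try a1 = 8, a2 = 4, a3 = 2, a4 = 4.
Check constraint 2: a1 - a2 = 4; constraint 7: a1 + a4 = 12. The remaining constraints are straightforward to verify.

Satisfiable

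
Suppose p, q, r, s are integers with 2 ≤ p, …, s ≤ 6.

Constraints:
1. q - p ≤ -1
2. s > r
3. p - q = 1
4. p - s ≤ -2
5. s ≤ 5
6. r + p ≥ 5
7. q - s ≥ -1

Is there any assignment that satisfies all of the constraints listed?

Unsatisfiable

Constraints 1, 4, and 7 give s − p ≥ 2, p − q ≥ 1, q − s ≥ -1.
Adding all 3 inequalities: the left sides telescope to 0, and the right sides sum to 2 + 1 + (-1) = 2. So 0 ≥ 2, which is false.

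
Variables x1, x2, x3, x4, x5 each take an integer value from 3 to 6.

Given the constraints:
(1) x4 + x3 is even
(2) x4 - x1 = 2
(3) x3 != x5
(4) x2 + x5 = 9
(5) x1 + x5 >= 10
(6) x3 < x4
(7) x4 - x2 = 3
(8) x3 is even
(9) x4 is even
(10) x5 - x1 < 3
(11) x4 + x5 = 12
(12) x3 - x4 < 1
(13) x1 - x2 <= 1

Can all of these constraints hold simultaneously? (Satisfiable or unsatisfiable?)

Try x1 = 4, x2 = 3, x3 = 4, x4 = 6, x5 = 6.
Check constraint 2: x4 - x1 = 2; constraint 4: x2 + x5 = 9; constraint 5: x1 + x5 = 10. The remaining constraints are straightforward to verify.

Satisfiable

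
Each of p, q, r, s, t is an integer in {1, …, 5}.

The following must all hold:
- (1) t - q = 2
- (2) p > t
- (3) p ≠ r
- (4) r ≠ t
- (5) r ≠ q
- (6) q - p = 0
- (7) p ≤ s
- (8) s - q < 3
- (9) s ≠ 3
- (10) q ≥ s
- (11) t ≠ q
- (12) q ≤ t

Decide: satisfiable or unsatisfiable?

Constraints 2, 7, 10, and 12 give q ≤ t, t < p, p ≤ s, s ≤ q. Chaining: q ≤ t < p ≤ s ≤ q, which forces q < q — impossible.

Unsatisfiable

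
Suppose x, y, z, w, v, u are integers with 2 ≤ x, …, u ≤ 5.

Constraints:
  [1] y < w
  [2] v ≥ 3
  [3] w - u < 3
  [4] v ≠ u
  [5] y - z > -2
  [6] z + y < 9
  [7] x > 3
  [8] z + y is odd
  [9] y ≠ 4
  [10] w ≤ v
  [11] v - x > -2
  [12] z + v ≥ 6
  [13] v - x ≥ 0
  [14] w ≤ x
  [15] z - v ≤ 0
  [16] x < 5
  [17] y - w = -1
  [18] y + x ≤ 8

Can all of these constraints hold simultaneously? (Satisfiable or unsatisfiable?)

Take x = 4, y = 3, z = 4, w = 4, v = 5, u = 4. Then constraint 3: w - u = 0; constraint 5: y - z = -1; constraint 6: z + y = 7, and every other listed constraint is also met.

Satisfiable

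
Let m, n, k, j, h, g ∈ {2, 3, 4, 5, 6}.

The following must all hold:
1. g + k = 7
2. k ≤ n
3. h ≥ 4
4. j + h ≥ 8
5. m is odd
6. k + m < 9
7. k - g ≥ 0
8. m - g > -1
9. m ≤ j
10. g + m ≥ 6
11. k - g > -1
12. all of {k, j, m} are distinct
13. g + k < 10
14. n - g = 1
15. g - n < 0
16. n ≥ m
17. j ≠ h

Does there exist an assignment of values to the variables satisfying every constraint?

Satisfiable

The assignment m = 3, n = 4, k = 4, j = 5, h = 6, g = 3 works:
  constraint 1 holds since g + k = 7.
  constraint 4 holds since j + h = 11.
The rest check out directly.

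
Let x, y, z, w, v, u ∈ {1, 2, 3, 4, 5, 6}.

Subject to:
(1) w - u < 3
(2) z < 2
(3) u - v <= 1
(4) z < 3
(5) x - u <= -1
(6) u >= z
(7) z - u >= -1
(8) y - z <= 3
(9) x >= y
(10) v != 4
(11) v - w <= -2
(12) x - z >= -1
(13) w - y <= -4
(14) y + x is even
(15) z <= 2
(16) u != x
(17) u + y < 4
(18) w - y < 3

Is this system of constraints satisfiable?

Constraints 3, 5, 8, 11, 12, and 13 give v − u ≥ -1, u − x ≥ 1, x − z ≥ -1, z − y ≥ -3, y − w ≥ 4, w − v ≥ 2.
Adding all 6 inequalities: the left sides telescope to 0, and the right sides sum to (-1) + 1 + (-1) + (-3) + 4 + 2 = 2. So 0 ≥ 2, which is false.

Unsatisfiable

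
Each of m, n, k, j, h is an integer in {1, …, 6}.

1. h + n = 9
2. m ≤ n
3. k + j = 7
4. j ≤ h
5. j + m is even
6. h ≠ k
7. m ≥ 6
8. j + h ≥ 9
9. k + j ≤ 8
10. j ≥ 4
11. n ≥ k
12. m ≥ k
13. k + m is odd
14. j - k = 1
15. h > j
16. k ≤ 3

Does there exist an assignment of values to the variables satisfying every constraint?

From constraints 4 and 10: h ≥ j ≥ 4. From constraints 2 and 7: n ≥ m ≥ 6. Hence h + n ≥ 10. But constraint 1 requires h + n = 9, and 9 < 10. Contradiction.

Unsatisfiable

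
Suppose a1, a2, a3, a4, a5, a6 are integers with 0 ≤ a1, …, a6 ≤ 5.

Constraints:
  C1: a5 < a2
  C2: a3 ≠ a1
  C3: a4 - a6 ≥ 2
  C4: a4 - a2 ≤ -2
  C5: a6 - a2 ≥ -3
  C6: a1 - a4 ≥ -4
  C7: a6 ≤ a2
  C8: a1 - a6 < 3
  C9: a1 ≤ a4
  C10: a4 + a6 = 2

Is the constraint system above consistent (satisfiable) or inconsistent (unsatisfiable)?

Constraints 3, 4, and 5 give a4 − a6 ≥ 2, a6 − a2 ≥ -3, a2 − a4 ≥ 2.
Adding all 3 inequalities: the left sides telescope to 0, and the right sides sum to 2 + (-3) + 2 = 1. So 0 ≥ 1, which is false.

Unsatisfiable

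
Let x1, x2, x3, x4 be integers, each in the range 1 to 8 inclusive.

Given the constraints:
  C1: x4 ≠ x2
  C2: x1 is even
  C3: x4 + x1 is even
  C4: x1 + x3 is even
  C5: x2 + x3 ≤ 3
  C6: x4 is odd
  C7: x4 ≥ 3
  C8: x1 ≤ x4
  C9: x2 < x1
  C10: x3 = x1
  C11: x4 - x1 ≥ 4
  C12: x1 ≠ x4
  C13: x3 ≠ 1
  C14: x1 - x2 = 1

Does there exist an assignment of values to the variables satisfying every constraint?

Constraint 6 makes x4 odd and constraint 2 makes x1 even, so x4 + x1 must be odd. Constraint 3 says x4 + x1 is even — contradiction.

Unsatisfiable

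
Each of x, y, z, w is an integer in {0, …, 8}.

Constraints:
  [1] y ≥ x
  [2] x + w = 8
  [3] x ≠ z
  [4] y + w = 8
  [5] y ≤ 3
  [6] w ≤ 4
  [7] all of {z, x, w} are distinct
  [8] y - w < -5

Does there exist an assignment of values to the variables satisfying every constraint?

Unsatisfiable

From constraints 1 and 5: x ≤ y ≤ 3. From constraint 6: w ≤ 4. Hence x + w ≤ 7. But constraint 2 requires x + w = 8, and 8 > 7. Contradiction.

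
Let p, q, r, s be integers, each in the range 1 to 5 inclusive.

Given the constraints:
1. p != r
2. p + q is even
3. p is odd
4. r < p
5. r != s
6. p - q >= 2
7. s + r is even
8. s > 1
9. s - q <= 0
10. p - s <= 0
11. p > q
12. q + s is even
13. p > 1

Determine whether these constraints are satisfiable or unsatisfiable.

Constraints 6, 9, and 10 give q − s ≥ 0, s − p ≥ 0, p − q ≥ 2.
Adding all 3 inequalities: the left sides telescope to 0, and the right sides sum to 0 + 0 + 2 = 2. So 0 ≥ 2, which is false.

Unsatisfiable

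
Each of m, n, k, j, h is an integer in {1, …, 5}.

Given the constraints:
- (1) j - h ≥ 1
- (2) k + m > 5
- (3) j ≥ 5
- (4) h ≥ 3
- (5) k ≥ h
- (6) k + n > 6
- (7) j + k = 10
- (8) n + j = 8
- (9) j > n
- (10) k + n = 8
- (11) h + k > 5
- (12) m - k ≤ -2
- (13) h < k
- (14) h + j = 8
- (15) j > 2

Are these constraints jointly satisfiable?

One satisfying assignment is m = 1, n = 3, k = 5, j = 5, h = 3.
For the less obvious constraints — constraint 1: j - h = 2; constraint 2: k + m = 6 — and the others hold by inspection.

Satisfiable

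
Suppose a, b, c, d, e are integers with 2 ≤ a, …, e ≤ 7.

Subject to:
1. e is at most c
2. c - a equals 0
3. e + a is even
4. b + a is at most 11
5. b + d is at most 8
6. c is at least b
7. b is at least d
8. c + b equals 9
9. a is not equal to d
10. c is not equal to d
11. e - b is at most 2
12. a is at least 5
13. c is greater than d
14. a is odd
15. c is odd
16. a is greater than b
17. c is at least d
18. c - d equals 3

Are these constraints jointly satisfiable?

Satisfiable

Setting (a, b, c, d, e) = (5, 4, 5, 2, 5) satisfies everything: constraint 2: c - a = 0; constraint 4: b + a = 9, and the others follow.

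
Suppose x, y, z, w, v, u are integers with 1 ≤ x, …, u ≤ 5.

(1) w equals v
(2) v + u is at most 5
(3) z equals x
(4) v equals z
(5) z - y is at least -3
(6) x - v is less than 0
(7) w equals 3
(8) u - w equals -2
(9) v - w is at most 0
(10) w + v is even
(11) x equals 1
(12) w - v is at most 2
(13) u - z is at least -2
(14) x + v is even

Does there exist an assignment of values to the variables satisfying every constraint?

Constraint 7 fixes w = 3 and constraint 11 fixes x = 1. Constraints 1, 3, and 4 give w = v = z = x, so w = x. But 3 ≠ 1 — contradiction.

Unsatisfiable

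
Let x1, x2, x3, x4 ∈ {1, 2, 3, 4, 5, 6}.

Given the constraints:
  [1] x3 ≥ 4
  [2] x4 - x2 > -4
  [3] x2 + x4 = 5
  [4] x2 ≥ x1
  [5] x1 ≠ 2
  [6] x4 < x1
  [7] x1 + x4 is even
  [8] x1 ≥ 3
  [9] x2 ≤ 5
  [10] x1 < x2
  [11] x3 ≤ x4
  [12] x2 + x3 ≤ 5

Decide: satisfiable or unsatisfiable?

Unsatisfiable

From constraints 4 and 8: x2 ≥ x1 ≥ 3. From constraints 1 and 11: x4 ≥ x3 ≥ 4. Hence x2 + x4 ≥ 7. But constraint 3 requires x2 + x4 = 5, and 5 < 7. Contradiction.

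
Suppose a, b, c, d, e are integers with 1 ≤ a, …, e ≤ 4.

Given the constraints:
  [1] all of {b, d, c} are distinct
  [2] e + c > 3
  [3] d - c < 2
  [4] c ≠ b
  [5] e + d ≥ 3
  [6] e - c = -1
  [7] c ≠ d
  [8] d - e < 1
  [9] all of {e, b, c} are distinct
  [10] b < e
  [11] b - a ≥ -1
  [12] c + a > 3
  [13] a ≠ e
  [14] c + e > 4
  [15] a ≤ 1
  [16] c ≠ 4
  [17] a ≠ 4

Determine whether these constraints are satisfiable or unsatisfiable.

Satisfiable

Setting (a, b, c, d, e) = (1, 1, 3, 2, 2) satisfies everything: constraint 2: e + c = 5; constraint 3: d - c = -1, and the others follow.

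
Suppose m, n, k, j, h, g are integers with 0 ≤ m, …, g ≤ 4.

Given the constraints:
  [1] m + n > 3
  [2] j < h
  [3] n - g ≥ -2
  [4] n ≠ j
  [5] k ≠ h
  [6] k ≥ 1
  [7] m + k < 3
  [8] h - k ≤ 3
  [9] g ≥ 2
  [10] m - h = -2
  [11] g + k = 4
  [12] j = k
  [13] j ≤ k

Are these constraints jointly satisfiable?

Satisfiable

Take m = 1, n = 3, k = 1, j = 1, h = 3, g = 3. Then constraint 1: m + n = 4; constraint 3: n - g = 0; constraint 7: m + k = 2, and every other listed constraint is also met.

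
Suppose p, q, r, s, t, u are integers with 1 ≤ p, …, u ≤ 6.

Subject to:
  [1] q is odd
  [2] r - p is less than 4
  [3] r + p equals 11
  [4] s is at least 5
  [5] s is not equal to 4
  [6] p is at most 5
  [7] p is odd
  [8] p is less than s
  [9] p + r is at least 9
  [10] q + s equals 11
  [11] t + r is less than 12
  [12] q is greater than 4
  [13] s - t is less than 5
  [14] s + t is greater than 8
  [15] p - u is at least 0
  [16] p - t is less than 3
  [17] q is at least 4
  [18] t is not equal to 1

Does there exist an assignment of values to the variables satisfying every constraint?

Satisfiable

Setting (p, q, r, s, t, u) = (5, 5, 6, 6, 3, 5) satisfies everything: constraint 2: r - p = 1; constraint 3: r + p = 11; constraint 9: p + r = 11, and the others follow.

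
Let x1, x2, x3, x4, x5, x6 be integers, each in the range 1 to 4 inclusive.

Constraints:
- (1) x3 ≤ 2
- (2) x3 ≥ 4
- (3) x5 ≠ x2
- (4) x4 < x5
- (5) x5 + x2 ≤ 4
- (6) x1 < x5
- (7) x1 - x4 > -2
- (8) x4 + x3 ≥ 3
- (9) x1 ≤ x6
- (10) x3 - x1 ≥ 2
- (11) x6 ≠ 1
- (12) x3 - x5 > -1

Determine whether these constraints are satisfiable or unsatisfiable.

Unsatisfiable

From constraint 2: x3 ≥ 4. From constraint 1: x3 ≤ 2. But 2 < 4, so no value of x3 works.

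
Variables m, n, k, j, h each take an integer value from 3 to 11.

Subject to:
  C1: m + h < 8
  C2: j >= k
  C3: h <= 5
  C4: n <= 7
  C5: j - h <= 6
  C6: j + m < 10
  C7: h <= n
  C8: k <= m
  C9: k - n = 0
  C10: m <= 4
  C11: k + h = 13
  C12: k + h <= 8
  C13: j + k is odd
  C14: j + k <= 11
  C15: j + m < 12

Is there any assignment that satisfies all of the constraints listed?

Unsatisfiable

From constraints 8 and 10: k ≤ m ≤ 4. From constraints 4 and 7: h ≤ n ≤ 7. Hence k + h ≤ 11. But constraint 11 requires k + h = 13, and 13 > 11. Contradiction.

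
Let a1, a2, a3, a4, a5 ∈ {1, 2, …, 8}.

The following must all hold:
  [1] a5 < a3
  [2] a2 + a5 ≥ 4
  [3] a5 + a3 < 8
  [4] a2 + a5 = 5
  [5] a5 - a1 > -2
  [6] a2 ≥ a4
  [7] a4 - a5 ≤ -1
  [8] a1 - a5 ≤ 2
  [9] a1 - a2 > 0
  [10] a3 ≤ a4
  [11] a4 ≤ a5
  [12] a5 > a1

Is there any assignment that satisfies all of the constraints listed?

Constraints 1, 6, 9, 10, and 12 give a4 ≤ a2, a2 < a1, a1 < a5, a5 < a3, a3 ≤ a4. Chaining: a4 ≤ a2 < a1 < a5 < a3 ≤ a4, which forces a4 < a4 — impossible.

Unsatisfiable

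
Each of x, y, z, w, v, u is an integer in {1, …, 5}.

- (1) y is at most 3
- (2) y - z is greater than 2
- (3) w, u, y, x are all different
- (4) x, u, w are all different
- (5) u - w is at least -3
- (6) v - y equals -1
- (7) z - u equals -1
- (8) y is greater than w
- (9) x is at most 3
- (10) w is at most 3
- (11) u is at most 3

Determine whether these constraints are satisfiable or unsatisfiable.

Unsatisfiable

Constraints 1, 9, 10, and 11 confine each of w, u, y, x to the 3 values {1, …, 3} (the domain already gives each ≥ 1).
Constraint 3 requires all 4 of them to be distinct, but only 3 values are available — impossible by the pigeonhole principle.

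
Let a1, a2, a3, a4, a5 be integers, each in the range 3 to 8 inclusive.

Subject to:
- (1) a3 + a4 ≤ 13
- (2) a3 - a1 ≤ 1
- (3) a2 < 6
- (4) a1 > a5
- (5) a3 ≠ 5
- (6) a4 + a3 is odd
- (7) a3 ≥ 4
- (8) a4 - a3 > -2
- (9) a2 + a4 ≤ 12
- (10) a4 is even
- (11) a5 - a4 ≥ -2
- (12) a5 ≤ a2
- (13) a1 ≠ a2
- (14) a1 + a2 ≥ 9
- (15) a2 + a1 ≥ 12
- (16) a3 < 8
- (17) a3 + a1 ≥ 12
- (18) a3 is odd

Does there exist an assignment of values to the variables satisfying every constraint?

Try a1 = 8, a2 = 4, a3 = 7, a4 = 6, a5 = 4.
Check constraint 1: a3 + a4 = 13; constraint 2: a3 - a1 = -1; constraint 8: a4 - a3 = -1. The remaining constraints are straightforward to verify.

Satisfiable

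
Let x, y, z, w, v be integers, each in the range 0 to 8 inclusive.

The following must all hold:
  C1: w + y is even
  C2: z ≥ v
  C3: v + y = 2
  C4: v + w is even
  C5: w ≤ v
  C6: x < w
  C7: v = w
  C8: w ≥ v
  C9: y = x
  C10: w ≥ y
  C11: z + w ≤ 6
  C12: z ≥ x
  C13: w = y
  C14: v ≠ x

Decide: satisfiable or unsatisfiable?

From constraints 7, 9, and 13, v = w = y = x, so v = x. But constraint 14 says v ≠ x. Contradiction.

Unsatisfiable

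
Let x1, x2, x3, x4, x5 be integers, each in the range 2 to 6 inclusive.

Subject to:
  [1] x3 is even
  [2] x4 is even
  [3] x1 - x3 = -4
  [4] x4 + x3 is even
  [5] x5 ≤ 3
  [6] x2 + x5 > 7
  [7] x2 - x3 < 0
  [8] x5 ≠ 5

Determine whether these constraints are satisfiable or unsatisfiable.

Satisfiable

Setting (x1, x2, x3, x4, x5) = (2, 5, 6, 2, 3) satisfies everything: constraint 3: x1 - x3 = -4; constraint 6: x2 + x5 = 8, and the others follow.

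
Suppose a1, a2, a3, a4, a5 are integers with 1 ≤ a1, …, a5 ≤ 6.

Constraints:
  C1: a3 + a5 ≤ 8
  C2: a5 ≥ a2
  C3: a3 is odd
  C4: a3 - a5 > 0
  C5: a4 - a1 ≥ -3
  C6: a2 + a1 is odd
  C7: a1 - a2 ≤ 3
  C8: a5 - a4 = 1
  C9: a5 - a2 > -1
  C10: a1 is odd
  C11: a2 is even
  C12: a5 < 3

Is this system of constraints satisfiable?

The assignment a1 = 3, a2 = 2, a3 = 5, a4 = 1, a5 = 2 works:
  constraint 1 holds since a3 + a5 = 7.
  constraint 4 holds since a3 - a5 = 3.
  constraint 5 holds since a4 - a1 = -2.
The rest check out directly.

Satisfiable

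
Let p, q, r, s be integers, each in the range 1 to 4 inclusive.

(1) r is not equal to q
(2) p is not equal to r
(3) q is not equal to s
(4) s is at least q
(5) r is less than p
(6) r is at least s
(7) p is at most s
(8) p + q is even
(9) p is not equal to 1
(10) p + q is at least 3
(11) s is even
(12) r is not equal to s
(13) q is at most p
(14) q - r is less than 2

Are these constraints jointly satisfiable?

Constraints 5, 6, and 7 give r < p, p ≤ s, s ≤ r. Chaining: r < p ≤ s ≤ r, which forces r < r — impossible.

Unsatisfiable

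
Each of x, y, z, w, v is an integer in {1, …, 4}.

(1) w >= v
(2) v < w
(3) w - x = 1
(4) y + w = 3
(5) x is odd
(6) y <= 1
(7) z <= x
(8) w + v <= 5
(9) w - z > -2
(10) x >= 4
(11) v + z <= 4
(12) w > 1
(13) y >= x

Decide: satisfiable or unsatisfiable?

Unsatisfiable

From constraint 10: x ≥ 4. From constraints 6 and 13: x ≤ y and y ≤ 1, so x ≤ 1. But 1 < 4, so no value of x works.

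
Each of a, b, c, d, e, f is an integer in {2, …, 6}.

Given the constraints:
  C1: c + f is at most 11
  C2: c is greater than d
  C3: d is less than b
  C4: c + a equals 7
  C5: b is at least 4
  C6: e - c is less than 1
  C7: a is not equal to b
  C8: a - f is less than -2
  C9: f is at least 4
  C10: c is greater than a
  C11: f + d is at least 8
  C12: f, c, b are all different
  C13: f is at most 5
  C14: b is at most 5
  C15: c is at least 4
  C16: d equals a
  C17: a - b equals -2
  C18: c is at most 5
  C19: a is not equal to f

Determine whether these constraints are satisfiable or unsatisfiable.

Constraints 5, 9, 13, 14, 15, and 18 confine each of f, c, b to the 2 values {4, 5}.
Constraint 12 requires all 3 of them to be distinct, but only 2 values are available — impossible by the pigeonhole principle.

Unsatisfiable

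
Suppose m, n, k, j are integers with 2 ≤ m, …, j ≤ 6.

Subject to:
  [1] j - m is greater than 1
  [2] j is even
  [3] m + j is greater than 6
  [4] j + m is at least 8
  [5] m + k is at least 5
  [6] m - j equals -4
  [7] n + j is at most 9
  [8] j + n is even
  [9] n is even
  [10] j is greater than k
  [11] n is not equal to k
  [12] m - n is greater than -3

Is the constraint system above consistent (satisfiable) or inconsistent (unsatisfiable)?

Try m = 2, n = 2, k = 3, j = 6.
Check constraint 1: j - m = 4; constraint 3: m + j = 8; constraint 4: j + m = 8. The remaining constraints are straightforward to verify.

Satisfiable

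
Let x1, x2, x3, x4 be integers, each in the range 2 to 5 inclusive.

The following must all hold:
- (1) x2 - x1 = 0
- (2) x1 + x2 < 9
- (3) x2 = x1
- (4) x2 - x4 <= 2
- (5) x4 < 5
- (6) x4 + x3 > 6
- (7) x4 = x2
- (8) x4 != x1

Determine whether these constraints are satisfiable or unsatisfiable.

Unsatisfiable

From constraints 3 and 7, x4 = x2 = x1, so x4 = x1. But constraint 8 says x4 ≠ x1. Contradiction.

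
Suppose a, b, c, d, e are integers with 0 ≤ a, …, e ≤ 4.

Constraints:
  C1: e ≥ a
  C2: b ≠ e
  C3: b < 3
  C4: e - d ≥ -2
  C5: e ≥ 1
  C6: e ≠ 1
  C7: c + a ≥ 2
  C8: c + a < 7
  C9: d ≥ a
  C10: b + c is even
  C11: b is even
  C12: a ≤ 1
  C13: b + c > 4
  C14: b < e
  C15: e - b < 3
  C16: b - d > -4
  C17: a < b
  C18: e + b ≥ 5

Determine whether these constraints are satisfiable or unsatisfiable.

Satisfiable

The assignment a = 0, b = 2, c = 4, d = 4, e = 4 works:
  constraint 4 holds since e - d = 0.
  constraint 7 holds since c + a = 4.
  constraint 8 holds since c + a = 4.
The rest check out directly.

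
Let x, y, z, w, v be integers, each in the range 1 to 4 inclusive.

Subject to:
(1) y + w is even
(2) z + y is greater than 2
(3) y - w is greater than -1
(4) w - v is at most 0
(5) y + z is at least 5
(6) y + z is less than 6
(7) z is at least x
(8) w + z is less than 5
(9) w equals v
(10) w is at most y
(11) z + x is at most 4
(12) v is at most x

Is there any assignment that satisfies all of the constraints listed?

Satisfiable

Setting (x, y, z, w, v) = (1, 3, 2, 1, 1) satisfies everything: constraint 2: z + y = 5; constraint 3: y - w = 2, and the others follow.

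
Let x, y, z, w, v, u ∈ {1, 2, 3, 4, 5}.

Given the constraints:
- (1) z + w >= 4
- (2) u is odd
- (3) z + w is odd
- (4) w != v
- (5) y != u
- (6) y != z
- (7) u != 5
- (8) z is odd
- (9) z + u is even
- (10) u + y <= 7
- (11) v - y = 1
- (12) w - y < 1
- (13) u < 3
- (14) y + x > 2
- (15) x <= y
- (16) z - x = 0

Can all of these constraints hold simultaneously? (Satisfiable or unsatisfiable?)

Satisfiable

One satisfying assignment is x = 1, y = 4, z = 1, w = 4, v = 5, u = 1.
For the less obvious constraints — constraint 1: z + w = 5; constraint 10: u + y = 5 — and the others hold by inspection.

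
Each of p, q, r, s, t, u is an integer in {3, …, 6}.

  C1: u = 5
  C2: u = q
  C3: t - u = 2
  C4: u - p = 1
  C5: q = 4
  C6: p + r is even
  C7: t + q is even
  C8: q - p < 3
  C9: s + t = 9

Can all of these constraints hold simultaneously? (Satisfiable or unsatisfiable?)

Unsatisfiable

Constraint 1 fixes u = 5 and constraint 5 fixes q = 4, but constraint 2 requires u = q. Since 5 ≠ 4, contradiction.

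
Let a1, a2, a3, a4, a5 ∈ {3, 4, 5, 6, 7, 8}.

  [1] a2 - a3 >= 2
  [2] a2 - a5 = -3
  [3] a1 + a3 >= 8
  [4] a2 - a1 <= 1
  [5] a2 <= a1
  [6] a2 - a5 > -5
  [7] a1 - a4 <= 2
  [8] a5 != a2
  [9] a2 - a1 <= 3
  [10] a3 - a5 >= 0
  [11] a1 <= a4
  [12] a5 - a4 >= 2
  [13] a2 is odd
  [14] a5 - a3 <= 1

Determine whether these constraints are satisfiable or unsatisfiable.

Constraints 1, 4, 7, 10, and 12 give a2 − a3 ≥ 2, a3 − a5 ≥ 0, a5 − a4 ≥ 2, a4 − a1 ≥ -2, a1 − a2 ≥ -1.
Adding all 5 inequalities: the left sides telescope to 0, and the right sides sum to 2 + 0 + 2 + (-2) + (-1) = 1. So 0 ≥ 1, which is false.

Unsatisfiable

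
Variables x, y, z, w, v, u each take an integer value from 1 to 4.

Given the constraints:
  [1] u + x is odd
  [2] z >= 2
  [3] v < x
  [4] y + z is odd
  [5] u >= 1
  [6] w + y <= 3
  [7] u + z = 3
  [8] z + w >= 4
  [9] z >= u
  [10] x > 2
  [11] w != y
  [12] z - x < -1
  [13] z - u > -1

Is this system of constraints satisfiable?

Satisfiable

Take x = 4, y = 1, z = 2, w = 2, v = 3, u = 1. Then constraint 6: w + y = 3; constraint 7: u + z = 3, and every other listed constraint is also met.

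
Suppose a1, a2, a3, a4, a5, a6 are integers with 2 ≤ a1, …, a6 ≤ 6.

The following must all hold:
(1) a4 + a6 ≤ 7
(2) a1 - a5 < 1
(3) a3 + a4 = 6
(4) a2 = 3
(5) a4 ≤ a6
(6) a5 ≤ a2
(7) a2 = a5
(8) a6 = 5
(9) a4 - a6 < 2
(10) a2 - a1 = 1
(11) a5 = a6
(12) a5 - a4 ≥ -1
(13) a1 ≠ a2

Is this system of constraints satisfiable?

Constraint 4 fixes a2 = 3 and constraint 8 fixes a6 = 5. Constraints 7 and 11 give a2 = a5 = a6, so a2 = a6. But 3 ≠ 5 — contradiction.

Unsatisfiable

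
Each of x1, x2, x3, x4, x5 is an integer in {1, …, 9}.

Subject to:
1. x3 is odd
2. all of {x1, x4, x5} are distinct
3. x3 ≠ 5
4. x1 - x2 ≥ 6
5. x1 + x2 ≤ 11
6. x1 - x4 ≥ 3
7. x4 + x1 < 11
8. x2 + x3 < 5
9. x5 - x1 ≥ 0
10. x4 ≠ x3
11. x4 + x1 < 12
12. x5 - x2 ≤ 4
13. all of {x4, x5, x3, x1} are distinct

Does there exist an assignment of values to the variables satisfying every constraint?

Unsatisfiable

Constraints 4, 9, and 12 give x1 − x2 ≥ 6, x2 − x5 ≥ -4, x5 − x1 ≥ 0.
Adding all 3 inequalities: the left sides telescope to 0, and the right sides sum to 6 + (-4) + 0 = 2. So 0 ≥ 2, which is false.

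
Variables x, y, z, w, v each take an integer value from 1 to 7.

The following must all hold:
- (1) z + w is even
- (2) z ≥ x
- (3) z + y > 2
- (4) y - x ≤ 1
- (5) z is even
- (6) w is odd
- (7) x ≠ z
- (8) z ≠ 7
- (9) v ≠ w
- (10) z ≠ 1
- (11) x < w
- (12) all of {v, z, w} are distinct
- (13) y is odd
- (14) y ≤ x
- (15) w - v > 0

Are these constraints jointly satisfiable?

Unsatisfiable

Constraint 5 makes z even and constraint 6 makes w odd, so z + w must be odd. Constraint 1 says z + w is even — contradiction.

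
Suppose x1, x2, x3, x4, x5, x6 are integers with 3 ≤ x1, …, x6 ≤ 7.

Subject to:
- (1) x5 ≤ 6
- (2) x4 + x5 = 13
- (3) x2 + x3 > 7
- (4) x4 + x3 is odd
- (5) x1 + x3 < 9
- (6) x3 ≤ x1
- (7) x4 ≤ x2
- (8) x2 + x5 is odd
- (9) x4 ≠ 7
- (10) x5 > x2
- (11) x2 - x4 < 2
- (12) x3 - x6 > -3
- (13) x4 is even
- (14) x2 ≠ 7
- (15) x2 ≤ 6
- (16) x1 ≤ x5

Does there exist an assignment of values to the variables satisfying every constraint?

Unsatisfiable

From constraints 7 and 15: x4 ≤ x2 ≤ 6. From constraint 1: x5 ≤ 6. Hence x4 + x5 ≤ 12. But constraint 2 requires x4 + x5 = 13, and 13 > 12. Contradiction.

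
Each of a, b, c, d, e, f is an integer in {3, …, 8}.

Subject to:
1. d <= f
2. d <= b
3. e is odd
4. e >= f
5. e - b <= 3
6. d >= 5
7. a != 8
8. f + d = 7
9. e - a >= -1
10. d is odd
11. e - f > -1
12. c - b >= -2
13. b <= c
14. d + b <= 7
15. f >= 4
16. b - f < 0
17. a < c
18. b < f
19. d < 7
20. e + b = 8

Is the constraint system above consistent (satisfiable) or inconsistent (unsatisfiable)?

Unsatisfiable

From constraints 4 and 15: e ≥ f ≥ 4. From constraints 2 and 6: b ≥ d ≥ 5. Hence e + b ≥ 9. But constraint 20 requires e + b = 8, and 8 < 9. Contradiction.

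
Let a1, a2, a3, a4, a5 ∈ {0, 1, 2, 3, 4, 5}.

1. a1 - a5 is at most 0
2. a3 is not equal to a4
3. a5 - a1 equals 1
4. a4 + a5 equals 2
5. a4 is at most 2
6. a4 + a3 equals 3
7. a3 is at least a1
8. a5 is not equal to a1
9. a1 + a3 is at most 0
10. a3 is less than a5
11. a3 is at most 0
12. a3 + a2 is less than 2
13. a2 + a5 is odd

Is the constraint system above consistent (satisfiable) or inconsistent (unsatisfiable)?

Unsatisfiable

From constraint 5: a4 ≤ 2. From constraint 11: a3 ≤ 0. Hence a4 + a3 ≤ 2. But constraint 6 requires a4 + a3 = 3, and 3 > 2. Contradiction.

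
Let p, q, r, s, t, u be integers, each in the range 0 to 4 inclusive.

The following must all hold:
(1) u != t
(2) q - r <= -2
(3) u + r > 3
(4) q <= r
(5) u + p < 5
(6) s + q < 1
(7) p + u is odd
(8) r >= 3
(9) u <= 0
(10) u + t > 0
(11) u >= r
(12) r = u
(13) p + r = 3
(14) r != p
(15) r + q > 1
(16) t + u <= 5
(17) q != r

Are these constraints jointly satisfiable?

Unsatisfiable

From constraint 8: r ≥ 3. From constraints 9 and 11: r ≤ u and u ≤ 0, so r ≤ 0. But 0 < 3, so no value of r works.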